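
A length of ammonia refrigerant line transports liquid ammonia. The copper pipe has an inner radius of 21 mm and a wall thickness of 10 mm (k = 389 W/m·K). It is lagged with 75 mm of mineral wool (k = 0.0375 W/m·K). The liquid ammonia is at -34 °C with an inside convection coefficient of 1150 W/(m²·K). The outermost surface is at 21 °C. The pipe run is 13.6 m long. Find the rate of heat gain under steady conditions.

Q ≈ 143 W

Radial resistances (cylindrical: R_cond = ln(r_o/r_i)/(2πkL), R_conv = 1/(h·2πrL)):
R_inner film = 1/(h_i·2πr₁L) = 1/(1150×2π×0.021×13.6) = 4.846×10^-4 K/W
R_copper pipe wall = ln(31/21)/(2π×389×13.6) = 1.172×10^-5 K/W
R_mineral wool = ln(106/31)/(2π×0.0375×13.6) = 0.3837 K/W
R_total = 0.3842 K/W
Q = ΔT/R_total = 55/0.3842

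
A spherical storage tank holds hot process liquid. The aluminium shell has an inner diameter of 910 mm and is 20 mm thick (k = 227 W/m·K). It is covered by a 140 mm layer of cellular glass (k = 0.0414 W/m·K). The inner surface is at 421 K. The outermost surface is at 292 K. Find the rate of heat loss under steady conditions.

Radial (spherical) resistances in series:
R_aluminium shell = (1/0.455 − 1/0.475)/(4π×227) = 3.244×10^-5 K/W
R_cellular glass = (1/0.475 − 1/0.615)/(4π×0.0414) = 0.9212 K/W
R_total = 0.9212 K/W
Q = ΔT/R_total = 129/0.9212

Q ≈ 140 W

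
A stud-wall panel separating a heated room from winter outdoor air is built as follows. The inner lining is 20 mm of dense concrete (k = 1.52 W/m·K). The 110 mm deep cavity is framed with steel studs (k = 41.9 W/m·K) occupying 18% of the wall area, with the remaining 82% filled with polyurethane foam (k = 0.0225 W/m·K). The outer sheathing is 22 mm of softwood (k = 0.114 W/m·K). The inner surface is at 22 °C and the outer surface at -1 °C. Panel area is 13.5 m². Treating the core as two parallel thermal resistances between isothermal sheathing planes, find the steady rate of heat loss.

Q ≈ 1410 W

Sheathing layers in series; stud and cavity paths in parallel between them.
R_inner = 0.02/(1.52×13.5) = 9.747×10^-4 K/W
R_stud  = 0.11/(41.9×0.18×13.5) = 0.00108 K/W
R_cav   = 0.11/(0.0225×0.82×13.5) = 0.4416 K/W
1/R_core = 1/R_stud + 1/R_cav → R_core = 0.001078 K/W
R_outer = 0.022/(0.114×13.5) = 0.01429 K/W
R_total = 0.01635 K/W
Q = ΔT/R_total = 23/0.01635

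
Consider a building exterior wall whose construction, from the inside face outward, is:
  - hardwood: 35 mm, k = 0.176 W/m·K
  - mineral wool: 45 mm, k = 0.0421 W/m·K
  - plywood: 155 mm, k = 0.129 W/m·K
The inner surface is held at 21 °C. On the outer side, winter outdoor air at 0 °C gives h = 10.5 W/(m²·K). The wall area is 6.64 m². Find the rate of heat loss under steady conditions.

Model the wall as resistances in series:
R_hardwood = L/(kA) = 0.035/(0.176×6.64) = 0.02995 K/W
R_mineral wool = L/(kA) = 0.045/(0.0421×6.64) = 0.161 K/W
R_plywood = L/(kA) = 0.155/(0.129×6.64) = 0.181 K/W
R_outer film = 1/(h_o·A) = 1/(10.5×6.64) = 0.01434 K/W
R_total = 0.3862 K/W
Q = ΔT / R_total = 21 / 0.3862

Q ≈ 54.4 W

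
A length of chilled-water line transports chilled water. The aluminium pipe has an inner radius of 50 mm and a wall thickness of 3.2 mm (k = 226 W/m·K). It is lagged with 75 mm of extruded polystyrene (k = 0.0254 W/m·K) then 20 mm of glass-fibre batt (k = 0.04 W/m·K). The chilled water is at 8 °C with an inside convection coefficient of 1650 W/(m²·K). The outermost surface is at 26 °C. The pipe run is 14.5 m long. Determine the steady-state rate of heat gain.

Q ≈ 42.9 W

Treating each annulus and film as a series resistance:
R_inner film = 1/(h_i·2πr₁L) = 1/(1650×2π×0.05×14.5) = 1.33×10^-4 K/W
R_aluminium pipe wall = ln(53.2/50)/(2π×226×14.5) = 3.013×10^-6 K/W
R_extruded polystyrene = ln(128.2/53.2)/(2π×0.0254×14.5) = 0.3801 K/W
R_glass-fibre batt = ln(148.2/128.2)/(2π×0.04×14.5) = 0.03978 K/W
R_total = 0.42 K/W
Q = ΔT/R_total = 18/0.42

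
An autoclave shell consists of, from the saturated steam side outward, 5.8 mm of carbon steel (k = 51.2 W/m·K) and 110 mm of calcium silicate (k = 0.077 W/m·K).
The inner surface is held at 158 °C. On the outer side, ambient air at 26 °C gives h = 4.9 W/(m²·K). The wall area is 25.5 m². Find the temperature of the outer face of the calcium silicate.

T ≈ 42.5 °C

Treating each layer as a thermal resistance in series:
R_carbon steel = L/(kA) = 0.0058/(51.2×25.5) = 4.442×10^-6 K/W
R_calcium silicate = L/(kA) = 0.11/(0.077×25.5) = 0.05602 K/W
R_outer film = 1/(h_o·A) = 1/(4.9×25.5) = 0.008003 K/W
R_total = 0.06403 K/W;  Q = ΔT/R_total = 132/0.06403 = 2062 W
T_interface = T_inner − Q·ΣR(inner→interface) = 158 − 2060×0.05603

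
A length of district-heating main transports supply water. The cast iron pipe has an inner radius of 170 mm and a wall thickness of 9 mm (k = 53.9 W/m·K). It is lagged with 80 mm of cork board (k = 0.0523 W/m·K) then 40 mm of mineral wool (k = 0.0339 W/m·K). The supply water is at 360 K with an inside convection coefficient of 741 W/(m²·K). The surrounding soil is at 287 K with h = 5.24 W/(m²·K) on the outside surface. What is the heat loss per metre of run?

Treating each annulus and film as a series resistance:
R_inner film = 1/(h_i·2πr₁L) = 1/(741×2π×0.17×1) = 0.001263 K/W
R_cast iron pipe wall = ln(179/170)/(2π×53.9×1) = 1.523×10^-4 K/W
R_cork board = ln(259/179)/(2π×0.0523×1) = 1.124 K/W
R_mineral wool = ln(299/259)/(2π×0.0339×1) = 0.6743 K/W
R_outer film = 1/(h_o·2πr_oL) = 1/(5.24×2π×0.299×1) = 0.1016 K/W
R_total = 1.902 K/W
Q = ΔT/R_total = 73/1.902

q′ ≈ 38.4 W/m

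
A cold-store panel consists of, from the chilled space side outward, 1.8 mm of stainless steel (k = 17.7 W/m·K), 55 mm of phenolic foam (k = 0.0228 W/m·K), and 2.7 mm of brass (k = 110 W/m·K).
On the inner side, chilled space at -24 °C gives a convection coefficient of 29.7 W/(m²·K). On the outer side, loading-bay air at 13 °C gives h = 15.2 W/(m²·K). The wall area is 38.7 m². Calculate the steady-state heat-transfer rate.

Treating each layer as a thermal resistance in series:
R_inner film = 1/(h_i·A) = 1/(29.7×38.7) = 8.7×10^-4 K/W
R_stainless steel = L/(kA) = 0.0018/(17.7×38.7) = 2.628×10^-6 K/W
R_phenolic foam = L/(kA) = 0.055/(0.0228×38.7) = 0.06233 K/W
R_brass = L/(kA) = 0.0027/(110×38.7) = 6.342×10^-7 K/W
R_outer film = 1/(h_o·A) = 1/(15.2×38.7) = 0.0017 K/W
R_total = 0.06491 K/W
Q = ΔT / R_total = 37 / 0.06491

Q ≈ 570 W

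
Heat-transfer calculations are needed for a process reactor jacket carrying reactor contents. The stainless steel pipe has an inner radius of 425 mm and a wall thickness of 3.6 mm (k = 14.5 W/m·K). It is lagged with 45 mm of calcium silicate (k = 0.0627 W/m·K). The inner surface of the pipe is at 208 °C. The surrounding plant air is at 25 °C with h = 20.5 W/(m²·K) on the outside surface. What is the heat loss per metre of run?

q′ ≈ 678 W/m

Treating each annulus and film as a series resistance:
R_stainless steel pipe wall = ln(428.6/425)/(2π×14.5×1) = 9.258×10^-5 K/W
R_calcium silicate = ln(473.6/428.6)/(2π×0.0627×1) = 0.2534 K/W
R_outer film = 1/(h_o·2πr_oL) = 1/(20.5×2π×0.4736×1) = 0.01639 K/W
R_total = 0.2699 K/W
Q = ΔT/R_total = 183/0.2699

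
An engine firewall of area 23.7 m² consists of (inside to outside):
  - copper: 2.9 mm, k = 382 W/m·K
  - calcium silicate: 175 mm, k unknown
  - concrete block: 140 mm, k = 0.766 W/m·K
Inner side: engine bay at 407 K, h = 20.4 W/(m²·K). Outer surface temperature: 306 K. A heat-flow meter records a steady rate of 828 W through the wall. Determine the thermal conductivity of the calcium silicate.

Model the wall as resistances in series:
R_inner film = 1/(h_i·A) = 1/(20.4×23.7) = 0.002068 K/W
R_copper = L/(kA) = 0.0029/(382×23.7) = 3.203×10^-7 K/W
R_concrete block = L/(kA) = 0.14/(0.766×23.7) = 0.007712 K/W
Sum of known resistances R_other = 0.00978 K/W
Total R = ΔT/Q = 101/828 = 0.122 K/W
R_calcium silicate = R_total − R_other = 0.1122 K/W
k = L/(R·A) = 0.175/(0.1122×23.7)

k ≈ 0.0658 W/(m·K)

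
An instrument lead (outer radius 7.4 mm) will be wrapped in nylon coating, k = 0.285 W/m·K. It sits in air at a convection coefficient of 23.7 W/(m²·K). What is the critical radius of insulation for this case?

For a cylinder r_cr = k/h = 0.285/23.7
r_cr = 12 mm; since the bare radius (7.4 mm) is below r_cr, adding a thin layer of insulation will *increase* heat loss.

r_cr ≈ 12 mm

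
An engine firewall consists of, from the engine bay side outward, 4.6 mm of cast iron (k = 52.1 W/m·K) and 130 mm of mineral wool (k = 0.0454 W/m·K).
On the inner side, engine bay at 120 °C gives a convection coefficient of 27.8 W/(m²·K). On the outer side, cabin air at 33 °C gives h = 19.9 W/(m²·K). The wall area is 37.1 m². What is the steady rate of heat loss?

Using the resistance-network approach (series):
R_inner film = 1/(h_i·A) = 1/(27.8×37.1) = 9.696×10^-4 K/W
R_cast iron = L/(kA) = 0.0046/(52.1×37.1) = 2.38×10^-6 K/W
R_mineral wool = L/(kA) = 0.13/(0.0454×37.1) = 0.07718 K/W
R_outer film = 1/(h_o·A) = 1/(19.9×37.1) = 0.001354 K/W
R_total = 0.07951 K/W
Q = ΔT / R_total = 87 / 0.07951

Q ≈ 1090 W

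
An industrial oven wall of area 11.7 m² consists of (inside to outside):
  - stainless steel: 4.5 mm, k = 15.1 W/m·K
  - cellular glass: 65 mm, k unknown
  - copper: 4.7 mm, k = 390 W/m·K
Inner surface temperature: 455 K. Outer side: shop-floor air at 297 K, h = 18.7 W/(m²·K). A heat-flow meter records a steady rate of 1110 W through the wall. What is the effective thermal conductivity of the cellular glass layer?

k ≈ 0.0403 W/(m·K)

Model the wall as resistances in series:
R_stainless steel = L/(kA) = 0.0045/(15.1×11.7) = 2.547×10^-5 K/W
R_copper = L/(kA) = 0.0047/(390×11.7) = 1.03×10^-6 K/W
R_outer film = 1/(h_o·A) = 1/(18.7×11.7) = 0.004571 K/W
Sum of known resistances R_other = 0.004597 K/W
Total R = ΔT/Q = 158/1110 = 0.1423 K/W
R_cellular glass = R_total − R_other = 0.1377 K/W
k = L/(R·A) = 0.065/(0.1377×11.7)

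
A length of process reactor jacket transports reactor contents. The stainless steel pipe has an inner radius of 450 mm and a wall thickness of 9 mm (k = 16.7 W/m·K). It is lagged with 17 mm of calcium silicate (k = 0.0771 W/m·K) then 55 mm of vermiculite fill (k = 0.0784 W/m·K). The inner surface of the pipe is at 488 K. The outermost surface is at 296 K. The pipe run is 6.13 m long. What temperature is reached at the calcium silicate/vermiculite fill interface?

T ≈ 439 K

Treating each annulus and film as a series resistance:
R_stainless steel pipe wall = ln(459/450)/(2π×16.7×6.13) = 3.079×10^-5 K/W
R_calcium silicate = ln(476/459)/(2π×0.0771×6.13) = 0.01225 K/W
R_vermiculite fill = ln(531/476)/(2π×0.0784×6.13) = 0.03621 K/W
R_total = 0.04849 K/W
Q = ΔT/R_total = 192/0.04849
Q = 3960 W
T_interface = T_inner − Q·ΣR(inner→interface) = 488 − 3960×0.01228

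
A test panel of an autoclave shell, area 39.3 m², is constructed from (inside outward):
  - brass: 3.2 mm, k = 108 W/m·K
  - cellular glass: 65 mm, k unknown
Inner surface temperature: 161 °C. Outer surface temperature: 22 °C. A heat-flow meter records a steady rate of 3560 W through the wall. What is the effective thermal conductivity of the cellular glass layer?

k ≈ 0.0424 W/(m·K)

Model the wall as resistances in series:
R_brass = L/(kA) = 0.0032/(108×39.3) = 7.539×10^-7 K/W
Sum of known resistances R_other = 7.539×10^-7 K/W
Total R = ΔT/Q = 139/3560 = 0.03904 K/W
R_cellular glass = R_total − R_other = 0.03904 K/W
k = L/(R·A) = 0.065/(0.03904×39.3)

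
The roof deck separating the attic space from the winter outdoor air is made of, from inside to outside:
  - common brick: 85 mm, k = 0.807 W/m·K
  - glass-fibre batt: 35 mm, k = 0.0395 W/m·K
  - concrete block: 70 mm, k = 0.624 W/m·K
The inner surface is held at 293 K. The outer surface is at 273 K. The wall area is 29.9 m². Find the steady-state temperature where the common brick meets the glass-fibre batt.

T ≈ 291 K

Treating each layer as a thermal resistance in series:
R_common brick = L/(kA) = 0.085/(0.807×29.9) = 0.003523 K/W
R_glass-fibre batt = L/(kA) = 0.035/(0.0395×29.9) = 0.02963 K/W
R_concrete block = L/(kA) = 0.07/(0.624×29.9) = 0.003752 K/W
R_total = 0.03691 K/W;  Q = ΔT/R_total = 20/0.03691 = 541.9 W
T_interface = T_inner − Q·ΣR(inner→interface) = 293 − 542×0.003523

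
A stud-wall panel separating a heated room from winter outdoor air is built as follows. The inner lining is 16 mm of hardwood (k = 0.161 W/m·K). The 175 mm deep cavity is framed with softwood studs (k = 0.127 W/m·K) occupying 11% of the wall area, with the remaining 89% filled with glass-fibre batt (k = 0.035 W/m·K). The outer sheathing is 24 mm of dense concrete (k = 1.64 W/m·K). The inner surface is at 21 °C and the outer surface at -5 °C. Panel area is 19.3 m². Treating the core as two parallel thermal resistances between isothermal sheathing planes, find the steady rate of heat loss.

Sheathing layers in series; stud and cavity paths in parallel between them.
R_inner = 0.016/(0.161×19.3) = 0.005149 K/W
R_stud  = 0.175/(0.127×0.11×19.3) = 0.6491 K/W
R_cav   = 0.175/(0.035×0.89×19.3) = 0.2911 K/W
1/R_core = 1/R_stud + 1/R_cav → R_core = 0.201 K/W
R_outer = 0.024/(1.64×19.3) = 7.582×10^-4 K/W
R_total = 0.2069 K/W
Q = ΔT/R_total = 26/0.2069

Q ≈ 126 W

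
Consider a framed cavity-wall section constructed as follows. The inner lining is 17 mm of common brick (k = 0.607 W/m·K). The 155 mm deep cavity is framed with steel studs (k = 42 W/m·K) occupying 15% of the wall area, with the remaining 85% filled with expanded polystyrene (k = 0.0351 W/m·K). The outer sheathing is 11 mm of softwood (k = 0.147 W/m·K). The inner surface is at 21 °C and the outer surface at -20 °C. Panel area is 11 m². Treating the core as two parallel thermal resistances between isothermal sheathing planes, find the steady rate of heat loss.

Sheathing layers in series; stud and cavity paths in parallel between them.
R_inner = 0.017/(0.607×11) = 0.002546 K/W
R_stud  = 0.155/(42×0.15×11) = 0.002237 K/W
R_cav   = 0.155/(0.0351×0.85×11) = 0.4723 K/W
1/R_core = 1/R_stud + 1/R_cav → R_core = 0.002226 K/W
R_outer = 0.011/(0.147×11) = 0.006803 K/W
R_total = 0.01157 K/W
Q = ΔT/R_total = 41/0.01157

Q ≈ 3540 W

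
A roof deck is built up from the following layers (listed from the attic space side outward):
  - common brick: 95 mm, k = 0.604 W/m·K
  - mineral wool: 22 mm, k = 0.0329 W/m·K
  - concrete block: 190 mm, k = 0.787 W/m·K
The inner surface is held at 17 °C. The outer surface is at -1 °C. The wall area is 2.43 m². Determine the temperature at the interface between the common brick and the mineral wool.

Thermal resistances in series:
R_common brick = L/(kA) = 0.095/(0.604×2.43) = 0.06473 K/W
R_mineral wool = L/(kA) = 0.022/(0.0329×2.43) = 0.2752 K/W
R_concrete block = L/(kA) = 0.19/(0.787×2.43) = 0.09935 K/W
R_total = 0.4393 K/W;  Q = ΔT/R_total = 18/0.4393 = 40.98 W
T_interface = T_inner − Q·ΣR(inner→interface) = 17 − 41×0.06473

T ≈ 14.3 °C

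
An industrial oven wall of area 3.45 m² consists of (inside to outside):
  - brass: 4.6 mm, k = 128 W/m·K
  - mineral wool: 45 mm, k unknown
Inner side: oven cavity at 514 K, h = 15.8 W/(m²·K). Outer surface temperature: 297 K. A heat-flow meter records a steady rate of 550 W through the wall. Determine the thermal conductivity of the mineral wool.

k ≈ 0.0347 W/(m·K)

Model the wall as resistances in series:
R_inner film = 1/(h_i·A) = 1/(15.8×3.45) = 0.01835 K/W
R_brass = L/(kA) = 0.0046/(128×3.45) = 1.042×10^-5 K/W
Sum of known resistances R_other = 0.01836 K/W
Total R = ΔT/Q = 217/550 = 0.3945 K/W
R_mineral wool = R_total − R_other = 0.3762 K/W
k = L/(R·A) = 0.045/(0.3762×3.45)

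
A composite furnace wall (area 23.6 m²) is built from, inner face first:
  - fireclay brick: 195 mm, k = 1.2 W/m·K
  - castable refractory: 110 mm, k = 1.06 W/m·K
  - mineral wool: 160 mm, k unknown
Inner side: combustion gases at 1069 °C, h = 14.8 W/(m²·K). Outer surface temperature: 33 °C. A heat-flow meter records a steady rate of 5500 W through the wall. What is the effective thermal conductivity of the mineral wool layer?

Using the resistance-network approach (series):
R_inner film = 1/(h_i·A) = 1/(14.8×23.6) = 0.002863 K/W
R_fireclay brick = L/(kA) = 0.195/(1.2×23.6) = 0.006886 K/W
R_castable refractory = L/(kA) = 0.11/(1.06×23.6) = 0.004397 K/W
Sum of known resistances R_other = 0.01415 K/W
Total R = ΔT/Q = 1036/5500 = 0.1884 K/W
R_mineral wool = R_total − R_other = 0.1742 K/W
k = L/(R·A) = 0.16/(0.1742×23.6)

k ≈ 0.0389 W/(m·K)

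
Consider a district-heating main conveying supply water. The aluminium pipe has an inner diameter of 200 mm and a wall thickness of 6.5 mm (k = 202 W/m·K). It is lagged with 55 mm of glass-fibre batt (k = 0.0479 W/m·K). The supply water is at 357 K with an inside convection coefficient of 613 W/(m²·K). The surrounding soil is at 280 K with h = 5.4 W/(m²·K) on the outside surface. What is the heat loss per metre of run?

For a radial system each layer contributes R = ln(r_out/r_in)/(2πkL); films add R = 1/(hA).
R_inner film = 1/(h_i·2πr₁L) = 1/(613×2π×0.1×1) = 0.002596 K/W
R_aluminium pipe wall = ln(106.5/100)/(2π×202×1) = 4.962×10^-5 K/W
R_glass-fibre batt = ln(161.5/106.5)/(2π×0.0479×1) = 1.383 K/W
R_outer film = 1/(h_o·2πr_oL) = 1/(5.4×2π×0.1615×1) = 0.1825 K/W
R_total = 1.569 K/W
Q = ΔT/R_total = 77/1.569

q′ ≈ 49.1 W/m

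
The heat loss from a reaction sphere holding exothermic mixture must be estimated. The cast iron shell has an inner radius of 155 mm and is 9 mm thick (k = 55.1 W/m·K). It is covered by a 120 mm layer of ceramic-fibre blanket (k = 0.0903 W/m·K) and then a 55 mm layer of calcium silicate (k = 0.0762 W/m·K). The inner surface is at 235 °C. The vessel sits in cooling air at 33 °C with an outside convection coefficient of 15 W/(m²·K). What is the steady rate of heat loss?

For a spherical shell R = (1/r₁ − 1/r₂)/(4πk); film R = 1/(h·4πr²). In series:
R_cast iron shell = (1/0.155 − 1/0.164)/(4π×55.1) = 5.113×10^-4 K/W
R_ceramic-fibre blanket = (1/0.164 − 1/0.284)/(4π×0.0903) = 2.27 K/W
R_calcium silicate = (1/0.284 − 1/0.339)/(4π×0.0762) = 0.5966 K/W
R_outer film = 1/(h·4πr_o²) = 1/(15×4π×0.339²) = 0.04616 K/W
R_total = 2.914 K/W
Q = ΔT/R_total = 202/2.914

Q ≈ 69.3 W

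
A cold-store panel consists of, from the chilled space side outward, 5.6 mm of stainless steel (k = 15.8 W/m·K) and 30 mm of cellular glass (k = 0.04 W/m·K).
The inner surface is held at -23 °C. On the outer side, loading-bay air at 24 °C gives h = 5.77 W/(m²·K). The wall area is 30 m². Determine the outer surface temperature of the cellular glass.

Treating each layer as a thermal resistance in series:
R_stainless steel = L/(kA) = 0.0056/(15.8×30) = 1.181×10^-5 K/W
R_cellular glass = L/(kA) = 0.03/(0.04×30) = 0.025 K/W
R_outer film = 1/(h_o·A) = 1/(5.77×30) = 0.005777 K/W
R_total = 0.03079 K/W;  Q = ΔT/R_total = 47/0.03079 = 1527 W
T_interface = T_inner + Q·ΣR(inner→interface) = -23 + 1530×0.02501

T ≈ 15.2 °C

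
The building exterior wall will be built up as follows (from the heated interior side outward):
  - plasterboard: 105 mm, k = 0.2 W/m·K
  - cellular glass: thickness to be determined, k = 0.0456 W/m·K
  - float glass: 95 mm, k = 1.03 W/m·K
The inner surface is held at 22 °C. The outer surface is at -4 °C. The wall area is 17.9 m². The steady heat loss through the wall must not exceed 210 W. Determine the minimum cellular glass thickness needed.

L ≈ 72.9 mm

Model the wall as resistances in series:
R_plasterboard = L/(kA) = 0.105/(0.2×17.9) = 0.02933 K/W
R_float glass = L/(kA) = 0.095/(1.03×17.9) = 0.005153 K/W
Sum of the known resistances R_other = 0.03448 K/W
Required total resistance R_tot = ΔT/Q_allow = 26/210 = 0.1238 K/W
R_cellular glass = R_tot − R_other = 0.08933 K/W
L = R·k·A = 0.08933×0.0456×17.9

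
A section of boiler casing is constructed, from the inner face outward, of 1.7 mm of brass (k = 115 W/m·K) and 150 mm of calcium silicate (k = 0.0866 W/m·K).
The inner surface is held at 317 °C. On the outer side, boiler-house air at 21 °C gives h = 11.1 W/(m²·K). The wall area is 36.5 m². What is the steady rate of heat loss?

Thermal resistances in series:
R_brass = L/(kA) = 0.0017/(115×36.5) = 4.05×10^-7 K/W
R_calcium silicate = L/(kA) = 0.15/(0.0866×36.5) = 0.04745 K/W
R_outer film = 1/(h_o·A) = 1/(11.1×36.5) = 0.002468 K/W
R_total = 0.04992 K/W
Q = ΔT / R_total = 296 / 0.04992

Q ≈ 5930 W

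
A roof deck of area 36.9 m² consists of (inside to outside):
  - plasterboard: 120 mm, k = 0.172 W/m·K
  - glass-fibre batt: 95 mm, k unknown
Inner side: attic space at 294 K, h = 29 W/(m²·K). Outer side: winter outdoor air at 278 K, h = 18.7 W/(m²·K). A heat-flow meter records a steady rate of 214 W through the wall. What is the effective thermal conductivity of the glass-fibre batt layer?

Treating each layer as a thermal resistance in series:
R_inner film = 1/(h_i·A) = 1/(29×36.9) = 9.345×10^-4 K/W
R_plasterboard = L/(kA) = 0.12/(0.172×36.9) = 0.01891 K/W
R_outer film = 1/(h_o·A) = 1/(18.7×36.9) = 0.001449 K/W
Sum of known resistances R_other = 0.02129 K/W
Total R = ΔT/Q = 16/214 = 0.07477 K/W
R_glass-fibre batt = R_total − R_other = 0.05348 K/W
k = L/(R·A) = 0.095/(0.05348×36.9)

k ≈ 0.0481 W/(m·K)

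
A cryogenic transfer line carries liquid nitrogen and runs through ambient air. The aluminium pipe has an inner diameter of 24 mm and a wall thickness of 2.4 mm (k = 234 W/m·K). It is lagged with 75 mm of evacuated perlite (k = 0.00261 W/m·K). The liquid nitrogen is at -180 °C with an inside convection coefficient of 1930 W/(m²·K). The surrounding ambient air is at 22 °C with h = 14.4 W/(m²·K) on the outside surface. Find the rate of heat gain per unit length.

Cylindrical conduction, so R = ln(r₂/r₁)/(2πkL) per layer, in series:
R_inner film = 1/(h_i·2πr₁L) = 1/(1930×2π×0.012×1) = 0.006872 K/W
R_aluminium pipe wall = ln(14.4/12)/(2π×234×1) = 1.24×10^-4 K/W
R_evacuated perlite = ln(89.4/14.4)/(2π×0.00261×1) = 111.3 K/W
R_outer film = 1/(h_o·2πr_oL) = 1/(14.4×2π×0.0894×1) = 0.1236 K/W
R_total = 111.5 K/W
Q = ΔT/R_total = 202/111.5

q′ ≈ 1.81 W/m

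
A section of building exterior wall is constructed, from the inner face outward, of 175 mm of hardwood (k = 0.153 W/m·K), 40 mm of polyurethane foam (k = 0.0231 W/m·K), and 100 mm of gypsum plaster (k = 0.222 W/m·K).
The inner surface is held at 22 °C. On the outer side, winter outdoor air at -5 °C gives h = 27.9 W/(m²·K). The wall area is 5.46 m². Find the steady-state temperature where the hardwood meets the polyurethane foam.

Series thermal resistances:
R_hardwood = L/(kA) = 0.175/(0.153×5.46) = 0.2095 K/W
R_polyurethane foam = L/(kA) = 0.04/(0.0231×5.46) = 0.3171 K/W
R_gypsum plaster = L/(kA) = 0.1/(0.222×5.46) = 0.0825 K/W
R_outer film = 1/(h_o·A) = 1/(27.9×5.46) = 0.006565 K/W
R_total = 0.6157 K/W;  Q = ΔT/R_total = 27/0.6157 = 43.85 W
T_interface = T_inner − Q·ΣR(inner→interface) = 22 − 43.9×0.2095

T ≈ 12.8 °C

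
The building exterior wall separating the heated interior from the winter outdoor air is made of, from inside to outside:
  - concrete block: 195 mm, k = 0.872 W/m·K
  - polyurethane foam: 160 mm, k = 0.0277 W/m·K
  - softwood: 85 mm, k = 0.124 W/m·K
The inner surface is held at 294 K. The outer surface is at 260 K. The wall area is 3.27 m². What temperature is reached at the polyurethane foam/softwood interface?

T ≈ 263 K

Using the resistance-network approach (series):
R_concrete block = L/(kA) = 0.195/(0.872×3.27) = 0.06839 K/W
R_polyurethane foam = L/(kA) = 0.16/(0.0277×3.27) = 1.766 K/W
R_softwood = L/(kA) = 0.085/(0.124×3.27) = 0.2096 K/W
R_total = 2.044 K/W;  Q = ΔT/R_total = 34/2.044 = 16.63 W
T_interface = T_inner − Q·ΣR(inner→interface) = 294 − 16.6×1.835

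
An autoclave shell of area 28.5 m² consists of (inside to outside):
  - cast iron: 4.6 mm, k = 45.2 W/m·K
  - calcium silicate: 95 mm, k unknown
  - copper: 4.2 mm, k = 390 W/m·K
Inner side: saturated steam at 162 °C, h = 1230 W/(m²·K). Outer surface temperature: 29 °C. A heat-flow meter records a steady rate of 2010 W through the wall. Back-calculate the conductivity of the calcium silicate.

Thermal resistances in series:
R_inner film = 1/(h_i·A) = 1/(1230×28.5) = 2.853×10^-5 K/W
R_cast iron = L/(kA) = 0.0046/(45.2×28.5) = 3.571×10^-6 K/W
R_copper = L/(kA) = 0.0042/(390×28.5) = 3.779×10^-7 K/W
Sum of known resistances R_other = 3.248×10^-5 K/W
Total R = ΔT/Q = 133/2010 = 0.06617 K/W
R_calcium silicate = R_total − R_other = 0.06614 K/W
k = L/(R·A) = 0.095/(0.06614×28.5)

k ≈ 0.0504 W/(m·K)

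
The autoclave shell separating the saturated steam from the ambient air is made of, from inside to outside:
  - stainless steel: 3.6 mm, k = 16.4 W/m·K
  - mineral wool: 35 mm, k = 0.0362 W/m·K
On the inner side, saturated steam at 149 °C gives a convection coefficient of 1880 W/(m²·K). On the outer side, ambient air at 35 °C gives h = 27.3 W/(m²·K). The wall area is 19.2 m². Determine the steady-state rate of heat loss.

Q ≈ 2180 W

Series thermal resistances:
R_inner film = 1/(h_i·A) = 1/(1880×19.2) = 2.77×10^-5 K/W
R_stainless steel = L/(kA) = 0.0036/(16.4×19.2) = 1.143×10^-5 K/W
R_mineral wool = L/(kA) = 0.035/(0.0362×19.2) = 0.05036 K/W
R_outer film = 1/(h_o·A) = 1/(27.3×19.2) = 0.001908 K/W
R_total = 0.0523 K/W
Q = ΔT / R_total = 114 / 0.0523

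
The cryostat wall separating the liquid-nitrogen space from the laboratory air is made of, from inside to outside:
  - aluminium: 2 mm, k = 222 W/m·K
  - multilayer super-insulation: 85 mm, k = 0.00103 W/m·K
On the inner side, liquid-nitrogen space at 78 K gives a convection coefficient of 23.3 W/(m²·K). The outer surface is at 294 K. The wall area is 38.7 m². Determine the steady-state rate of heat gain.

Q ≈ 101 W

Series thermal resistances:
R_inner film = 1/(h_i·A) = 1/(23.3×38.7) = 0.001109 K/W
R_aluminium = L/(kA) = 0.002/(222×38.7) = 2.328×10^-7 K/W
R_multilayer super-insulation = L/(kA) = 0.085/(0.00103×38.7) = 2.132 K/W
R_total = 2.134 K/W
Q = ΔT / R_total = 216 / 2.134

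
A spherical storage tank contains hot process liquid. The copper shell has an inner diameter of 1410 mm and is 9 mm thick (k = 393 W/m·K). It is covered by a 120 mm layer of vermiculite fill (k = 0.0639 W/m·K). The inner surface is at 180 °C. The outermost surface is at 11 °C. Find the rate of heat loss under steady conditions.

Q ≈ 673 W

Each spherical layer contributes R = (1/r_i − 1/r_o)/(4πk):
R_copper shell = (1/0.705 − 1/0.714)/(4π×393) = 3.62×10^-6 K/W
R_vermiculite fill = (1/0.714 − 1/0.834)/(4π×0.0639) = 0.251 K/W
R_total = 0.251 K/W
Q = ΔT/R_total = 169/0.251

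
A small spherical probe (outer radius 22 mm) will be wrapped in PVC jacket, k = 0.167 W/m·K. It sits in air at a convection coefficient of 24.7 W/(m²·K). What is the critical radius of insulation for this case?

r_cr ≈ 13.5 mm

For a sphere r_cr = 2k/h = 2×0.167/24.7
r_cr = 13.5 mm; since the bare radius (22 mm) is above r_cr, any added insulation will reduce heat loss.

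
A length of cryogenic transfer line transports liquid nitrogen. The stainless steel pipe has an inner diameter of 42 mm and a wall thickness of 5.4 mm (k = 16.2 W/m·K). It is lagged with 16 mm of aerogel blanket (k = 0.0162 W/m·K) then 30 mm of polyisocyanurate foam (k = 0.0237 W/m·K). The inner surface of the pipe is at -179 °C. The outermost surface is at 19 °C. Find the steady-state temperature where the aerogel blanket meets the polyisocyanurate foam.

Treating each annulus and film as a series resistance:
R_stainless steel pipe wall = ln(26.4/21)/(2π×16.2×1) = 0.002248 K/W
R_aerogel blanket = ln(42.4/26.4)/(2π×0.0162×1) = 4.655 K/W
R_polyisocyanurate foam = ln(72.4/42.4)/(2π×0.0237×1) = 3.593 K/W
R_total = 8.25 K/W
Q = ΔT/R_total = 198/8.25
Q = 24 W/m
T_interface = T_inner + Q·ΣR(inner→interface) = -179 + 24×4.657

T ≈ -67.2 °C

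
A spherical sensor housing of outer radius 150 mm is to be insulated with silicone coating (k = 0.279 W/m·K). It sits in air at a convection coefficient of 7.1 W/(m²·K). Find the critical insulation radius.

For a sphere r_cr = 2k/h = 2×0.279/7.1
r_cr = 78.6 mm; since the bare radius (150 mm) is above r_cr, any added insulation will reduce heat loss.

r_cr ≈ 78.6 mm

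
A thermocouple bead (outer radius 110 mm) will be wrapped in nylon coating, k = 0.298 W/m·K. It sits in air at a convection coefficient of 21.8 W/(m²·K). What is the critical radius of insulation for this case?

For a sphere r_cr = 2k/h = 2×0.298/21.8
r_cr = 27.3 mm; since the bare radius (110 mm) is above r_cr, any added insulation will reduce heat loss.

r_cr ≈ 27.3 mm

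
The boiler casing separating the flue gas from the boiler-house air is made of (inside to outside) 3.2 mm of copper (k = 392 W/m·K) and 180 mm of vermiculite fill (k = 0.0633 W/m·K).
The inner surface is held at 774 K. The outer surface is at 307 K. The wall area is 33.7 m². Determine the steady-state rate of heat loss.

Series thermal resistances:
R_copper = L/(kA) = 0.0032/(392×33.7) = 2.422×10^-7 K/W
R_vermiculite fill = L/(kA) = 0.18/(0.0633×33.7) = 0.08438 K/W
R_total = 0.08438 K/W
Q = ΔT / R_total = 467 / 0.08438

Q ≈ 5530 W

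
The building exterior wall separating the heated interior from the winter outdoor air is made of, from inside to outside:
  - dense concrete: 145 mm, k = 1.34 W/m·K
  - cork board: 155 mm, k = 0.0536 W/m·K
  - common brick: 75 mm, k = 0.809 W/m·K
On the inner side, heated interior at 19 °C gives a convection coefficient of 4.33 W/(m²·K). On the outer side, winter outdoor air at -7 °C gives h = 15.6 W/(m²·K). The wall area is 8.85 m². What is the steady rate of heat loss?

Model the wall as resistances in series:
R_inner film = 1/(h_i·A) = 1/(4.33×8.85) = 0.0261 K/W
R_dense concrete = L/(kA) = 0.145/(1.34×8.85) = 0.01223 K/W
R_cork board = L/(kA) = 0.155/(0.0536×8.85) = 0.3268 K/W
R_common brick = L/(kA) = 0.075/(0.809×8.85) = 0.01048 K/W
R_outer film = 1/(h_o·A) = 1/(15.6×8.85) = 0.007243 K/W
R_total = 0.3828 K/W
Q = ΔT / R_total = 26 / 0.3828

Q ≈ 67.9 W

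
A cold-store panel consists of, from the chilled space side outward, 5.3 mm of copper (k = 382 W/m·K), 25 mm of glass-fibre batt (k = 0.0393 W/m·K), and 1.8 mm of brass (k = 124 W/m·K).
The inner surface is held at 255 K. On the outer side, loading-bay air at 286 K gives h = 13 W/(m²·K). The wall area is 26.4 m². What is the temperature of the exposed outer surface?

T ≈ 283 K

Thermal resistances in series:
R_copper = L/(kA) = 0.0053/(382×26.4) = 5.255×10^-7 K/W
R_glass-fibre batt = L/(kA) = 0.025/(0.0393×26.4) = 0.0241 K/W
R_brass = L/(kA) = 0.0018/(124×26.4) = 5.499×10^-7 K/W
R_outer film = 1/(h_o·A) = 1/(13×26.4) = 0.002914 K/W
R_total = 0.02701 K/W;  Q = ΔT/R_total = 31/0.02701 = 1148 W
T_interface = T_inner + Q·ΣR(inner→interface) = 255 + 1150×0.0241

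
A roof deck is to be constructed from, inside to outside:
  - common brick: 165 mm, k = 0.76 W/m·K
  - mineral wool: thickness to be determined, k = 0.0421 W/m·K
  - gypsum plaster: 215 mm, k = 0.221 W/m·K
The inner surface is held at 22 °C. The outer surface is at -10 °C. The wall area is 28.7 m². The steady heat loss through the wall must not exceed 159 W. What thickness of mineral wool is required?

L ≈ 193 mm

Model the wall as resistances in series:
R_common brick = L/(kA) = 0.165/(0.76×28.7) = 0.007565 K/W
R_gypsum plaster = L/(kA) = 0.215/(0.221×28.7) = 0.0339 K/W
Sum of the known resistances R_other = 0.04146 K/W
Required total resistance R_tot = ΔT/Q_allow = 32/159 = 0.2013 K/W
R_mineral wool = R_tot − R_other = 0.1598 K/W
L = R·k·A = 0.1598×0.0421×28.7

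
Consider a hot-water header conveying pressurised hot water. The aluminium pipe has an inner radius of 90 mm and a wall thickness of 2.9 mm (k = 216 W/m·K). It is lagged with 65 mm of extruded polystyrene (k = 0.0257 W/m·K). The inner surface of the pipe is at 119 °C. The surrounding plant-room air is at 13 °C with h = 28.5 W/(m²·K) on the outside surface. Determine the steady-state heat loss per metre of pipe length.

q′ ≈ 31.9 W/m

Treating each annulus and film as a series resistance:
R_aluminium pipe wall = ln(92.9/90)/(2π×216×1) = 2.337×10^-5 K/W
R_extruded polystyrene = ln(157.9/92.9)/(2π×0.0257×1) = 3.285 K/W
R_outer film = 1/(h_o·2πr_oL) = 1/(28.5×2π×0.1579×1) = 0.03537 K/W
R_total = 3.32 K/W
Q = ΔT/R_total = 106/3.32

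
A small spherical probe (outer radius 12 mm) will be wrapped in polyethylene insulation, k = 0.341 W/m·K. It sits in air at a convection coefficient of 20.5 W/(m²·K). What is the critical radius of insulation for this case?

r_cr ≈ 33.3 mm

For a sphere r_cr = 2k/h = 2×0.341/20.5
r_cr = 33.3 mm; since the bare radius (12 mm) is below r_cr, adding a thin layer of insulation will *increase* heat loss.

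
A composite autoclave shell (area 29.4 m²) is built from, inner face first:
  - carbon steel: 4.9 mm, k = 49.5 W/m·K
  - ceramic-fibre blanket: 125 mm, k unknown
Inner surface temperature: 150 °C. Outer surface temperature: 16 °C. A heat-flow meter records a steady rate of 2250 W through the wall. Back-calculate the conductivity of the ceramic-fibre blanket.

k ≈ 0.0714 W/(m·K)

Series thermal resistances:
R_carbon steel = L/(kA) = 0.0049/(49.5×29.4) = 3.367×10^-6 K/W
Sum of known resistances R_other = 3.367×10^-6 K/W
Total R = ΔT/Q = 134/2250 = 0.05956 K/W
R_ceramic-fibre blanket = R_total − R_other = 0.05955 K/W
k = L/(R·A) = 0.125/(0.05955×29.4)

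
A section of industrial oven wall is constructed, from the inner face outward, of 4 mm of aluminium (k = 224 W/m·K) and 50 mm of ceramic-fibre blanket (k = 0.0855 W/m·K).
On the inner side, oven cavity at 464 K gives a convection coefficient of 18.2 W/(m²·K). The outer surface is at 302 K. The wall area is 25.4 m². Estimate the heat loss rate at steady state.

Thermal resistances in series:
R_inner film = 1/(h_i·A) = 1/(18.2×25.4) = 0.002163 K/W
R_aluminium = L/(kA) = 0.004/(224×25.4) = 7.03×10^-7 K/W
R_ceramic-fibre blanket = L/(kA) = 0.05/(0.0855×25.4) = 0.02302 K/W
R_total = 0.02519 K/W
Q = ΔT / R_total = 162 / 0.02519

Q ≈ 6430 W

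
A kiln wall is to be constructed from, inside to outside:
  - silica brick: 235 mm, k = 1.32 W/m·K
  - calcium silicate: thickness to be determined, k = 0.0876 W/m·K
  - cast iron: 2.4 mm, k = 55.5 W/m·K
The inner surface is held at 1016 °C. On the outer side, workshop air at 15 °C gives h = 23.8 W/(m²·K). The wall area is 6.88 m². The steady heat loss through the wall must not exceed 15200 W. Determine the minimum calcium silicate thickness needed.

L ≈ 20.4 mm

Model the wall as resistances in series:
R_silica brick = L/(kA) = 0.235/(1.32×6.88) = 0.02588 K/W
R_cast iron = L/(kA) = 0.0024/(55.5×6.88) = 6.285×10^-6 K/W
R_outer film = 1/(h_o·A) = 1/(23.8×6.88) = 0.006107 K/W
Sum of the known resistances R_other = 0.03199 K/W
Required total resistance R_tot = ΔT/Q_allow = 1001/15200 = 0.06586 K/W
R_calcium silicate = R_tot − R_other = 0.03387 K/W
L = R·k·A = 0.03387×0.0876×6.88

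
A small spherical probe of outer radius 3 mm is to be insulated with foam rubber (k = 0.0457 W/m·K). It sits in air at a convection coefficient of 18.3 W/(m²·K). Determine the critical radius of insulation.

r_cr ≈ 4.99 mm

For a sphere r_cr = 2k/h = 2×0.0457/18.3
r_cr = 4.99 mm; since the bare radius (3 mm) is below r_cr, adding a thin layer of insulation will *increase* heat loss.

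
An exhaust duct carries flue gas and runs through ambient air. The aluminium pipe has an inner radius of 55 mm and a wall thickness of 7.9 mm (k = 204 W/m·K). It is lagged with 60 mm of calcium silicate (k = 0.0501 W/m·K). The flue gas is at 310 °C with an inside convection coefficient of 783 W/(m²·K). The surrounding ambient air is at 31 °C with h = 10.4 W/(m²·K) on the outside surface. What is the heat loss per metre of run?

Per-layer cylindrical resistances, series-summed:
R_inner film = 1/(h_i·2πr₁L) = 1/(783×2π×0.055×1) = 0.003696 K/W
R_aluminium pipe wall = ln(62.9/55)/(2π×204×1) = 1.047×10^-4 K/W
R_calcium silicate = ln(122.9/62.9)/(2π×0.0501×1) = 2.128 K/W
R_outer film = 1/(h_o·2πr_oL) = 1/(10.4×2π×0.1229×1) = 0.1245 K/W
R_total = 2.256 K/W
Q = ΔT/R_total = 279/2.256

q′ ≈ 124 W/m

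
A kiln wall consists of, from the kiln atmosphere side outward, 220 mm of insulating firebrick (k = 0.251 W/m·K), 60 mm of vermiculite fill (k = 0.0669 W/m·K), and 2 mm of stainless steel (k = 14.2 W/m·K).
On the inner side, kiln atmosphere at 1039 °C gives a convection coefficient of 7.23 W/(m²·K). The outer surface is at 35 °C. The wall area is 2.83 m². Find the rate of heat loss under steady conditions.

Q ≈ 1490 W

Series thermal resistances:
R_inner film = 1/(h_i·A) = 1/(7.23×2.83) = 0.04887 K/W
R_insulating firebrick = L/(kA) = 0.22/(0.251×2.83) = 0.3097 K/W
R_vermiculite fill = L/(kA) = 0.06/(0.0669×2.83) = 0.3169 K/W
R_stainless steel = L/(kA) = 0.002/(14.2×2.83) = 4.977×10^-5 K/W
R_total = 0.6756 K/W
Q = ΔT / R_total = 1004 / 0.6756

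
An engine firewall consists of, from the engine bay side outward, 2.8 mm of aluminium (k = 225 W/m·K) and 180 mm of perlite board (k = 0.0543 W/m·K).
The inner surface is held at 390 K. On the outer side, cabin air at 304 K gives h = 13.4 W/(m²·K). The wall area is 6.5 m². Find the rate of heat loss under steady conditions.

Treating each layer as a thermal resistance in series:
R_aluminium = L/(kA) = 0.0028/(225×6.5) = 1.915×10^-6 K/W
R_perlite board = L/(kA) = 0.18/(0.0543×6.5) = 0.51 K/W
R_outer film = 1/(h_o·A) = 1/(13.4×6.5) = 0.01148 K/W
R_total = 0.5215 K/W
Q = ΔT / R_total = 86 / 0.5215

Q ≈ 165 W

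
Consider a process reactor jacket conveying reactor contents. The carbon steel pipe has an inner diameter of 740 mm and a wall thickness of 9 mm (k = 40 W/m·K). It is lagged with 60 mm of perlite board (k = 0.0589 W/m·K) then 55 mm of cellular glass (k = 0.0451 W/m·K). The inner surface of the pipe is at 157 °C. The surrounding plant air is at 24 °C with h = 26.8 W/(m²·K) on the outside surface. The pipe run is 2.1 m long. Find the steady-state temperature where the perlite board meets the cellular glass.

T ≈ 93 °C

Cylindrical conduction, so R = ln(r₂/r₁)/(2πkL) per layer, in series:
R_carbon steel pipe wall = ln(379/370)/(2π×40×2.1) = 4.554×10^-5 K/W
R_perlite board = ln(439/379)/(2π×0.0589×2.1) = 0.1891 K/W
R_cellular glass = ln(494/439)/(2π×0.0451×2.1) = 0.1984 K/W
R_outer film = 1/(h_o·2πr_oL) = 1/(26.8×2π×0.494×2.1) = 0.005725 K/W
R_total = 0.3932 K/W
Q = ΔT/R_total = 133/0.3932
Q = 338 W
T_interface = T_inner − Q·ΣR(inner→interface) = 157 − 338×0.1891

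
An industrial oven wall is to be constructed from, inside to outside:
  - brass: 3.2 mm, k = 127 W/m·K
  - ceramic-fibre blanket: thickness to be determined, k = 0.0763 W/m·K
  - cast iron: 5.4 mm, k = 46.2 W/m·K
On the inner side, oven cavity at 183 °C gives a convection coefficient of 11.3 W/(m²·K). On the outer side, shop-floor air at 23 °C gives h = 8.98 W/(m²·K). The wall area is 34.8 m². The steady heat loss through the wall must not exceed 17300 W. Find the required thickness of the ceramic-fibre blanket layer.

Using the resistance-network approach (series):
R_inner film = 1/(h_i·A) = 1/(11.3×34.8) = 0.002543 K/W
R_brass = L/(kA) = 0.0032/(127×34.8) = 7.24×10^-7 K/W
R_cast iron = L/(kA) = 0.0054/(46.2×34.8) = 3.359×10^-6 K/W
R_outer film = 1/(h_o·A) = 1/(8.98×34.8) = 0.0032 K/W
Sum of the known resistances R_other = 0.005747 K/W
Required total resistance R_tot = ΔT/Q_allow = 160/17300 = 0.009249 K/W
R_ceramic-fibre blanket = R_tot − R_other = 0.003502 K/W
L = R·k·A = 0.003502×0.0763×34.8

L ≈ 9.3 mm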